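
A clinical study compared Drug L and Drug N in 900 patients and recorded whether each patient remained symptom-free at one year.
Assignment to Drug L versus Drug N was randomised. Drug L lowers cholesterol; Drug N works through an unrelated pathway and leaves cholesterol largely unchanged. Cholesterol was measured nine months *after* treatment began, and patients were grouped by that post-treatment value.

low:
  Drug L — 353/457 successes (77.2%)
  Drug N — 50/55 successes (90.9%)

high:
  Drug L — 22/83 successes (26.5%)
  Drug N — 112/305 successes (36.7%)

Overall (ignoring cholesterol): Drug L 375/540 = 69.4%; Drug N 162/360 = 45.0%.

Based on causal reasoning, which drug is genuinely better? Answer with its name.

Drug N is higher inside every cholesterol stratum but Drug L is higher in aggregate. Whether to stratify depends on how cholesterol relates to the drug.
Cholesterol is downstream of the drug. One should not condition on a consequence of treatment, so the overall rates are the right comparison.
Pooled: Drug L 69.4% vs Drug N 45.0%; Drug L is higher overall.

Drug L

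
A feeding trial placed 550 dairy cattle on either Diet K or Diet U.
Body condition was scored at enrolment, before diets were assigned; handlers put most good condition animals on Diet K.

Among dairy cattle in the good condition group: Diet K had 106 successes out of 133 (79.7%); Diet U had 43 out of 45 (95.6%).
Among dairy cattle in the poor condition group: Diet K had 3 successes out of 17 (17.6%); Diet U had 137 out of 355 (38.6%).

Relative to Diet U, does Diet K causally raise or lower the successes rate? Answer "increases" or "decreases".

decreases

Starting body condition satisfies the back-door criterion: it is not a descendant of the diet, and it blocks the spurious path from diet to outcome. Adjusting for it (i.e., using the within-starting body condition rates) gives the causal effect.
Within each level — good condition: 79.7% vs 95.6%; poor condition: 17.6% vs 38.6% — Diet U is higher every time.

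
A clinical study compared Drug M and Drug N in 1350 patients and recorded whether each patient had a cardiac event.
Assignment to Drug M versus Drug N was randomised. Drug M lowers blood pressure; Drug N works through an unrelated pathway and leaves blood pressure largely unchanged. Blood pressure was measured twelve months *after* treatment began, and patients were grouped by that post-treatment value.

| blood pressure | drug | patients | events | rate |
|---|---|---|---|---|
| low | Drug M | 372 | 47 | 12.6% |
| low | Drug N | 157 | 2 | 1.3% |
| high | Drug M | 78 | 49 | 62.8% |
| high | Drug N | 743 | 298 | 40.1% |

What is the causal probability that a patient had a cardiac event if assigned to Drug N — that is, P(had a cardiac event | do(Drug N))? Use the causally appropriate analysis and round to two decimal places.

Blood pressure is downstream of the drug. One should not condition on a consequence of treatment, so the overall rates are the right comparison.
So P(outcome | do(Drug N)) is just the pooled rate for Drug N: 300/900 = 0.333.

0.33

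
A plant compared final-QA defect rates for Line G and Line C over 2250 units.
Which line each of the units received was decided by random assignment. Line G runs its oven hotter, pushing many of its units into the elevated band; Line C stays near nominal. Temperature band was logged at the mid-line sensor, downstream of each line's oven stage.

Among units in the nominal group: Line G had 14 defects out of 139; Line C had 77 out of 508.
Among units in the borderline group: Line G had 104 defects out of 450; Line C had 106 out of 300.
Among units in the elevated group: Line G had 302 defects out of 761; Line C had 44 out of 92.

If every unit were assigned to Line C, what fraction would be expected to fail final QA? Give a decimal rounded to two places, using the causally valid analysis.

0.25

Because the line influences in-process temperature band, in-process temperature band is a post-treatment mediator, not a confounder. Stratifying on it would bias the estimate; the causal effect is the crude pooled difference.
So P(outcome | do(Line C)) is just the pooled rate for Line C: 227/900 = 0.252.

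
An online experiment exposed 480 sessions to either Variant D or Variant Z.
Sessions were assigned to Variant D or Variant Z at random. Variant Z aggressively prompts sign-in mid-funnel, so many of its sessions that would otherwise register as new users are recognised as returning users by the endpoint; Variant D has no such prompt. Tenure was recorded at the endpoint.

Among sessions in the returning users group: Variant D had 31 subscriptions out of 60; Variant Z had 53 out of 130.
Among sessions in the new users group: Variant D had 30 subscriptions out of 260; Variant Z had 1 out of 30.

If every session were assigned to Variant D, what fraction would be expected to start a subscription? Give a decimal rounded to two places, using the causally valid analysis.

0.19

The distribution of user tenure is itself part of what the variant does — it is an intermediate outcome. Holding it fixed would remove that part of the effect; the total effect is the pooled difference.
So P(outcome | do(Variant D)) is just the pooled rate for Variant D: 61/320 = 0.191.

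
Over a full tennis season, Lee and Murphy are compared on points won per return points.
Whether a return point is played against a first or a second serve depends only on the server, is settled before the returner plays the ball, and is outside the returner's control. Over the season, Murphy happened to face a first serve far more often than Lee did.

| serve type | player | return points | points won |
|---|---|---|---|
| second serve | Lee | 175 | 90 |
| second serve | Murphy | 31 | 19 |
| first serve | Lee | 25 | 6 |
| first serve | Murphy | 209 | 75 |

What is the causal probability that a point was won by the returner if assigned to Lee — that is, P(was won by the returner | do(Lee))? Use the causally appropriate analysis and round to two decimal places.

Within every serve type level Murphy has the higher rate, yet pooled Lee does — Simpson's reversal.
Since serve type is a pre-existing factor (not a product of the player) and it affects the outcome on its own, it is a confounder. The stratified rates, not the pooled rate, identify the causal effect.
Standardising Lee to the population serve type mix: 0.468·90/175 + 0.532·6/25 = 0.368.

0.37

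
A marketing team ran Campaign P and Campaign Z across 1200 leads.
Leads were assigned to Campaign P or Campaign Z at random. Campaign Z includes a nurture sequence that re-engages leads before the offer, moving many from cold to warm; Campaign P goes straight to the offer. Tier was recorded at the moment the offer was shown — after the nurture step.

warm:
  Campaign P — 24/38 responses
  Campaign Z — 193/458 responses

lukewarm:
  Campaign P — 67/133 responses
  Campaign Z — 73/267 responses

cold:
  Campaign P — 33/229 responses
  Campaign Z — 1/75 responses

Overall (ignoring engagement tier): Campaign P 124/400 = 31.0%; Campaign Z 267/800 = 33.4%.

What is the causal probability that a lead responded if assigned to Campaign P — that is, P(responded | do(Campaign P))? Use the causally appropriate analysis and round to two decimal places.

Campaign P is higher inside every engagement tier stratum but Campaign Z is higher in aggregate. Whether to stratify depends on how engagement tier relates to the campaign.
Stratifying would compare campaigns among leads the campaigns themselves sorted into engagement tier groups — a form of selection on an intermediate. The unconditioned pooled rates give the total causal effect.
So P(outcome | do(Campaign P)) is just the pooled rate for Campaign P: 124/400 = 0.310.

0.31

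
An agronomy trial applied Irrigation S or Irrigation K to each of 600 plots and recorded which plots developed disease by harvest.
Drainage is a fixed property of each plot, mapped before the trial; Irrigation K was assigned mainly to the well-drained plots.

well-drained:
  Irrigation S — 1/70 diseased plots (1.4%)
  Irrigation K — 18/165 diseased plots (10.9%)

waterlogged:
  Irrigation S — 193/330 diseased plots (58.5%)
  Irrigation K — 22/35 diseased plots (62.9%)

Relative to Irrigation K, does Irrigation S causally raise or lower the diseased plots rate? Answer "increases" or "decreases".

Field drainage satisfies the back-door criterion: it is not a descendant of the irrigation, and it blocks the spurious path from irrigation to outcome. Adjusting for it (i.e., using the within-field drainage rates) gives the causal effect.
Within each level — well-drained: 1.4% vs 10.9%; waterlogged: 58.5% vs 62.9% — Irrigation S is lower every time.

decreases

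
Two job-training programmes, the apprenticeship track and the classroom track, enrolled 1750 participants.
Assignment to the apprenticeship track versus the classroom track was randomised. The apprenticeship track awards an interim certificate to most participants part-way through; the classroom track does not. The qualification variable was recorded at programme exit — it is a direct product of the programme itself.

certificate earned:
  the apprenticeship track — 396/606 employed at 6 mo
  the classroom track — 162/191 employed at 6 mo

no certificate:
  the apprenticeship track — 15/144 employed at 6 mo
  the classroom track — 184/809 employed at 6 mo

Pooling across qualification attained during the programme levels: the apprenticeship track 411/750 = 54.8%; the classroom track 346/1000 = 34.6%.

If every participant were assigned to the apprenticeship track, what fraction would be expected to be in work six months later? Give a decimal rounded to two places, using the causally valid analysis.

0.55

Within every qualification attained during the programme level the classroom track has the higher rate, yet pooled the apprenticeship track does — Simpson's reversal.
Qualification attained during the programme lies on the pathway programme → qualification attained during the programme → outcome, so adjusting for it blocks the indirect effect. For the total causal effect of programme, use the unadjusted pooled rates.
So P(outcome | do(the apprenticeship track)) is just the pooled rate for the apprenticeship track: 411/750 = 0.548.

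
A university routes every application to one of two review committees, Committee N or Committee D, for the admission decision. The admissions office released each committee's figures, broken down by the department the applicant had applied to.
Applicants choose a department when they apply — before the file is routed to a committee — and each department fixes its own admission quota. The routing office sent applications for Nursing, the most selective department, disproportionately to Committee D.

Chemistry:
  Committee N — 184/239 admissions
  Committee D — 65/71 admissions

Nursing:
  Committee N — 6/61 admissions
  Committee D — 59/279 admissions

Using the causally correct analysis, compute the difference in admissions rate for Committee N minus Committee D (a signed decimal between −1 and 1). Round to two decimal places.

-0.13

The stratified and pooled comparisons disagree (Committee D wins within each department; Committee N wins overall), so the answer turns on the causal role of department.
Here department is a common cause — it drives both which review committee a case falls under and the outcome. The crude comparison mixes populations; the stratum-specific rates are the causally relevant ones.
Adjusting over the population distribution of department: 0.477·(0.770−0.915) + 0.523·(0.098−0.211) = -0.129.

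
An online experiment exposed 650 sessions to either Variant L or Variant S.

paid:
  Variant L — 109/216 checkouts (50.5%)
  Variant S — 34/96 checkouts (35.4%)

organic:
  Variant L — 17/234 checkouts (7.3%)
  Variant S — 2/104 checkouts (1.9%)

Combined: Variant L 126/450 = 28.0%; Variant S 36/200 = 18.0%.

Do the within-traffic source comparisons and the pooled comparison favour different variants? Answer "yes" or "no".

no

Within each traffic source level (paid 50.5% vs 35.4%; organic 7.3% vs 1.9%), Variant L has the higher rate every time. Pooled: 28.0% vs 18.0% — Variant L has the higher rate overall. They agree.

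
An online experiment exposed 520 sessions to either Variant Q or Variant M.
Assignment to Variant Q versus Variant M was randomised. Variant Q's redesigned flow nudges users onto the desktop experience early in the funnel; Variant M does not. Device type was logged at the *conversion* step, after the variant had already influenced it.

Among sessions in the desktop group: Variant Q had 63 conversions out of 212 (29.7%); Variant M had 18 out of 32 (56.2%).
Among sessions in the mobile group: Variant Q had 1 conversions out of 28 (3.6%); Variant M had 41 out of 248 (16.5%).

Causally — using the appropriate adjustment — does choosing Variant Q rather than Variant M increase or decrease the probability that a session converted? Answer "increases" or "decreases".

Device type here is a post-treatment variable shaped by the variant; conditioning on it would introduce bias rather than remove it. The overall comparison is the causal one.
Pooled: Variant Q 26.7% vs Variant M 21.1%; Variant Q is higher overall.

increases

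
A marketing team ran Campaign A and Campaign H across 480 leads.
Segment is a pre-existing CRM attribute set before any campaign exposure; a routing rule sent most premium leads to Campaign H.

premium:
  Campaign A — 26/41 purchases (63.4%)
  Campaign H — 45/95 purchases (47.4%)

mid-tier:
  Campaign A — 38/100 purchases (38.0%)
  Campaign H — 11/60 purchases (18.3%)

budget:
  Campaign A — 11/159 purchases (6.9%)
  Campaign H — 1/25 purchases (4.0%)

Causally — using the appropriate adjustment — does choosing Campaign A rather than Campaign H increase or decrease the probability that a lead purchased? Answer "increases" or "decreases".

Since customer segment is a pre-existing factor (not a product of the campaign) and it affects the outcome on its own, it is a confounder. The stratified rates, not the pooled rate, identify the causal effect.
Within each level — premium: 63.4% vs 47.4%; mid-tier: 38.0% vs 18.3%; budget: 6.9% vs 4.0% — Campaign A is higher every time.

increases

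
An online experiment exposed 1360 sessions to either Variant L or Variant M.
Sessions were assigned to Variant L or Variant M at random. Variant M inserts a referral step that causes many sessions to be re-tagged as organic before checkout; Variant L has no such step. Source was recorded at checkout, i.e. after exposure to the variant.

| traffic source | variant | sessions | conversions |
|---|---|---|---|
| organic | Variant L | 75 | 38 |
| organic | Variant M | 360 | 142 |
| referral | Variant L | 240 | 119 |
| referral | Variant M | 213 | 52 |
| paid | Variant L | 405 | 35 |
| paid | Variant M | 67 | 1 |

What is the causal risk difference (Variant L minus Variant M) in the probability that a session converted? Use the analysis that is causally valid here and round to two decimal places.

The stratified and pooled comparisons disagree (Variant L wins within each traffic source; Variant M wins overall), so the answer turns on the causal role of traffic source.
Traffic source is downstream of the variant. One should not condition on a consequence of treatment, so the overall rates are the right comparison.
The causal difference is the pooled difference: 0.267 − 0.305 = -0.038.

-0.04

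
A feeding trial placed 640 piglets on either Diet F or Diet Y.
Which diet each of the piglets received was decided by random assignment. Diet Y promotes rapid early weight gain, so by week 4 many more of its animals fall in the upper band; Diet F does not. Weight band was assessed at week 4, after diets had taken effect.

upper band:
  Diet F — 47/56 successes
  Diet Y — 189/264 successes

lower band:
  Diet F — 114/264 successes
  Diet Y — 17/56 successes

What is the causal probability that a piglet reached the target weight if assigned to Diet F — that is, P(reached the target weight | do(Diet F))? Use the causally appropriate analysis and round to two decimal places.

0.50

The stratified and pooled comparisons disagree (Diet F wins within each week-4 weight band; Diet Y wins overall), so the answer turns on the causal role of week-4 weight band.
Stratifying would compare diets among piglets the diets themselves sorted into week-4 weight band groups — a form of selection on an intermediate. The unconditioned pooled rates give the total causal effect.
So P(outcome | do(Diet F)) is just the pooled rate for Diet F: 161/320 = 0.503.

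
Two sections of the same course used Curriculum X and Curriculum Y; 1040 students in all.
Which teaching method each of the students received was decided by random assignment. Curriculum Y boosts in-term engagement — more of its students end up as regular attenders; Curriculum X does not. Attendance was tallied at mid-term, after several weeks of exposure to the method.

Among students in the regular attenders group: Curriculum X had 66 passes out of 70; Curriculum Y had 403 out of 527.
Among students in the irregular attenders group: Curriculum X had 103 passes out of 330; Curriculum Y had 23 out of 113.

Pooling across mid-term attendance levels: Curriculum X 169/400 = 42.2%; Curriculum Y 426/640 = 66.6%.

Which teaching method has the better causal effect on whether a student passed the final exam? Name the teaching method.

Mid-term attendance lies on the pathway teaching method → mid-term attendance → outcome, so adjusting for it blocks the indirect effect. For the total causal effect of teaching method, use the unadjusted pooled rates.
Pooled: Curriculum X 42.2% vs Curriculum Y 66.6%; Curriculum Y is higher overall.

Curriculum Y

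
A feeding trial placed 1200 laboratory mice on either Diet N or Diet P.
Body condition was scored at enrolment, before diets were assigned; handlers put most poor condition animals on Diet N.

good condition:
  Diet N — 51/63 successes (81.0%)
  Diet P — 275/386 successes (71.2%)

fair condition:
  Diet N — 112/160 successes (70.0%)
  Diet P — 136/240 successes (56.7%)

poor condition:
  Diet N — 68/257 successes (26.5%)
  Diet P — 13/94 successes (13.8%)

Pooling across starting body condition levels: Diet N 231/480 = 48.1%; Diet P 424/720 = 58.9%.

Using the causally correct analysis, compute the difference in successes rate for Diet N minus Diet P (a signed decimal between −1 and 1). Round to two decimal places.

+0.12

The starting body condition-specific comparison favours Diet N throughout, but the pooled figures favour Diet P. The question is whether to condition on starting body condition.
The imbalance in starting body condition arose from how laboratory mice were allocated, not from anything the diet did; and starting body condition independently affects the outcome. The pooled gap is confounded — condition on starting body condition.
Adjusting over the population distribution of starting body condition: 0.374·(0.810−0.712) + 0.333·(0.700−0.567) + 0.292·(0.265−0.138) = +0.118.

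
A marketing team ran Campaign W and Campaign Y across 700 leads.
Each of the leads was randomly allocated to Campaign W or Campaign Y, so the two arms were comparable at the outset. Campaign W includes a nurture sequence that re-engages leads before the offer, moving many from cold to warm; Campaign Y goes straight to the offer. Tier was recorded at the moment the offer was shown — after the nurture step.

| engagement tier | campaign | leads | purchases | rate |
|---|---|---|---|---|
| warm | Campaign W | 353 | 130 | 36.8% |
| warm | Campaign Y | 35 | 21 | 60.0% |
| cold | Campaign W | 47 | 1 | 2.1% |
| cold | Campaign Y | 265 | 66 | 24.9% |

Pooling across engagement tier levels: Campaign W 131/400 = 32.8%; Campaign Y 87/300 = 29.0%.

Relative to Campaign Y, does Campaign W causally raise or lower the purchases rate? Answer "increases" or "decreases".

Within every engagement tier level Campaign Y has the higher rate, yet pooled Campaign W does — Simpson's reversal.
Stratifying would compare campaigns among leads the campaigns themselves sorted into engagement tier groups — a form of selection on an intermediate. The unconditioned pooled rates give the total causal effect.
Pooled: Campaign W 32.8% vs Campaign Y 29.0%; Campaign W is higher overall.

increases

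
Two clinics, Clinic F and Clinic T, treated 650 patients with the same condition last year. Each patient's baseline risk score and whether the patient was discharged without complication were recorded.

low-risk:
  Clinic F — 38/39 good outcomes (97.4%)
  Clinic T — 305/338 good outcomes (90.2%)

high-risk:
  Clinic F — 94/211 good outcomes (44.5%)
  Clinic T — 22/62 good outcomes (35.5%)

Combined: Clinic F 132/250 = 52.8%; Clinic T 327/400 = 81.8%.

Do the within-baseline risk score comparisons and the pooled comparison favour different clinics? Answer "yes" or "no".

Within each baseline risk score level (low-risk 97.4% vs 90.2%; high-risk 44.5% vs 35.5%), Clinic F has the higher rate every time. Pooled: 52.8% vs 81.8% — Clinic T has the higher rate overall. The two comparisons disagree.

yes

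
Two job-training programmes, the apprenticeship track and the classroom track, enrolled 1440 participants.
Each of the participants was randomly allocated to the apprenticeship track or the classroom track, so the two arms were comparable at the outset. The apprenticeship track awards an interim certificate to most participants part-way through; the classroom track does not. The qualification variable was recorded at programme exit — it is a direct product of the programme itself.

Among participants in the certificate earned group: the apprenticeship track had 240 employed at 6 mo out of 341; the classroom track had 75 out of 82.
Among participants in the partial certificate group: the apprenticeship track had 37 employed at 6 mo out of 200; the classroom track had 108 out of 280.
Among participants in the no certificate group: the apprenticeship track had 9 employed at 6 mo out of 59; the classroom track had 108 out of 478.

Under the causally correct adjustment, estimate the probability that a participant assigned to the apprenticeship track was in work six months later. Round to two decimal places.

0.48

Within every qualification attained during the programme level the classroom track has the higher rate, yet pooled the apprenticeship track does — Simpson's reversal.
Qualification attained during the programme is recorded after the programme and is itself shifted by it — it sits on the causal path from programme to outcome. Conditioning on a mediator would strip out part of the effect we want; the pooled comparison gives the total causal effect.
So P(outcome | do(the apprenticeship track)) is just the pooled rate for the apprenticeship track: 286/600 = 0.477.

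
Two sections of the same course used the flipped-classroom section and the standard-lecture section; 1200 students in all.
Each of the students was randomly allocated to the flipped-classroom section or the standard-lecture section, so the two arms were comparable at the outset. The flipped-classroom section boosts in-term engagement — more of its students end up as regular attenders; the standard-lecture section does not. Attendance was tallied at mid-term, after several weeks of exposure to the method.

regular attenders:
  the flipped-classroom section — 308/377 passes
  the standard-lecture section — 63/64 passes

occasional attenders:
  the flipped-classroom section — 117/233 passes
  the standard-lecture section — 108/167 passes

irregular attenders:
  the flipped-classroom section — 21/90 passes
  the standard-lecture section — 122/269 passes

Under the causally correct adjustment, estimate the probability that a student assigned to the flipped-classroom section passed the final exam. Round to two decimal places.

0.64

Within every mid-term attendance level the standard-lecture section has the higher rate, yet pooled the flipped-classroom section does — Simpson's reversal.
The distribution of mid-term attendance is itself part of what the teaching method does — it is an intermediate outcome. Holding it fixed would remove that part of the effect; the total effect is the pooled difference.
So P(outcome | do(the flipped-classroom section)) is just the pooled rate for the flipped-classroom section: 446/700 = 0.637.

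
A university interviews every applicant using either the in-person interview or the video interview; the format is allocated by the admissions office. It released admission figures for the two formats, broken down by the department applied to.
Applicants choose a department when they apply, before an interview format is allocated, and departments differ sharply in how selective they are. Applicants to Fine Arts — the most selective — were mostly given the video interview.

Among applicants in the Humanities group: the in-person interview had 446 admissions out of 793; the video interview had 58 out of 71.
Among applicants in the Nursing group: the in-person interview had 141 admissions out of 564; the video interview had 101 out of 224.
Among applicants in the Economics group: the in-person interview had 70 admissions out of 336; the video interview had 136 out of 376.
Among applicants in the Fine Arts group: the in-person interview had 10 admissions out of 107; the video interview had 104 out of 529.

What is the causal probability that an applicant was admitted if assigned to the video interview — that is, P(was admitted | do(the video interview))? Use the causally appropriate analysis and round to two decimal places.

Here department is a common cause — it drives both which interview format a case falls under and the outcome. The crude comparison mixes populations; the stratum-specific rates are the causally relevant ones.
Standardising the video interview to the population department mix: 0.288·58/71 + 0.263·101/224 + 0.237·136/376 + 0.212·104/529 = 0.481.

0.48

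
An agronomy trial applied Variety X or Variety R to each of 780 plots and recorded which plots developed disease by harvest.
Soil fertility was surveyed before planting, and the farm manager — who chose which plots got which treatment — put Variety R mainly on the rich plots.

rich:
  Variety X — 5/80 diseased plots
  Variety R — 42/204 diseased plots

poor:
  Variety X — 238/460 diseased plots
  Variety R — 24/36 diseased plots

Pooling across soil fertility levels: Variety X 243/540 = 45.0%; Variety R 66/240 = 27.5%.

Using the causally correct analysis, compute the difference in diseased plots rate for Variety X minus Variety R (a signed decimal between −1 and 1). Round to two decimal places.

-0.15

The imbalance in soil fertility arose from how plots were allocated, not from anything the variety did; and soil fertility independently affects the outcome. The pooled gap is confounded — condition on soil fertility.
Adjusting over the population distribution of soil fertility: 0.364·(0.062−0.206) + 0.636·(0.517−0.667) = -0.147.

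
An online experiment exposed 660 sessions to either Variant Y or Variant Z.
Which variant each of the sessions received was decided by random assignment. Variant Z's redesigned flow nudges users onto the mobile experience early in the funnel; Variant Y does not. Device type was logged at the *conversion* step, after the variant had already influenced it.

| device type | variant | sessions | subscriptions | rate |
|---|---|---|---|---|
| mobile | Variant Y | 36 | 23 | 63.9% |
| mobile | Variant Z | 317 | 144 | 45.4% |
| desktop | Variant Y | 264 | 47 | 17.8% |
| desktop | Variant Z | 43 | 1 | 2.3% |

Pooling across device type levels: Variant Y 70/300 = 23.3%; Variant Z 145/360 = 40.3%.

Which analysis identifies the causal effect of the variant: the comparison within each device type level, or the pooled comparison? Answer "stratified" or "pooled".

Device type here is a post-treatment variable shaped by the variant; conditioning on it would introduce bias rather than remove it. The overall comparison is the causal one.
Pooled: Variant Y 23.3% vs Variant Z 40.3%; Variant Z is higher overall.

pooled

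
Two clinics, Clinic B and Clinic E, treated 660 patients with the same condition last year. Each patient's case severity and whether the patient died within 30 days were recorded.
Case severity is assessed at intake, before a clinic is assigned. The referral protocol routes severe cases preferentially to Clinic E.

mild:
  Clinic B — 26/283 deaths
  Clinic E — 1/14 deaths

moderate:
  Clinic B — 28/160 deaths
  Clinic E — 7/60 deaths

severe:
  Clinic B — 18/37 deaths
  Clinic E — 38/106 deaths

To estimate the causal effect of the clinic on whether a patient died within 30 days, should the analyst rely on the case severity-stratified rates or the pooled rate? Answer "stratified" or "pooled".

stratified

Nothing the clinic does changes case severity; the imbalance is an allocation artefact. With case severity also predicting the outcome, the pooled figure is confounded, and the within-stratum comparison is the causal one.
Within each level — mild: 9.2% vs 7.1%; moderate: 17.5% vs 11.7%; severe: 48.6% vs 35.8% — Clinic E is lower every time.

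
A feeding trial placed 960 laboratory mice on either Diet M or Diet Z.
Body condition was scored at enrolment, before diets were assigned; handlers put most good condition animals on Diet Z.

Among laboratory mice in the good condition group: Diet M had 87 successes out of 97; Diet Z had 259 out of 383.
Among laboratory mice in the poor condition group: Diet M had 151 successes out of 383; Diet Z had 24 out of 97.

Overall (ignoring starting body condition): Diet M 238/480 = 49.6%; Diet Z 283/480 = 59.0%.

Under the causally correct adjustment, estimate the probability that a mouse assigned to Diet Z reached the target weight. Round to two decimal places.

Starting body condition differs across diets for reasons unrelated to any effect of the diet itself, and it separately predicts the outcome — a classic confounder. We must compare within starting body condition levels.
Standardising Diet Z to the population starting body condition mix: 0.500·259/383 + 0.500·24/97 = 0.462.

0.46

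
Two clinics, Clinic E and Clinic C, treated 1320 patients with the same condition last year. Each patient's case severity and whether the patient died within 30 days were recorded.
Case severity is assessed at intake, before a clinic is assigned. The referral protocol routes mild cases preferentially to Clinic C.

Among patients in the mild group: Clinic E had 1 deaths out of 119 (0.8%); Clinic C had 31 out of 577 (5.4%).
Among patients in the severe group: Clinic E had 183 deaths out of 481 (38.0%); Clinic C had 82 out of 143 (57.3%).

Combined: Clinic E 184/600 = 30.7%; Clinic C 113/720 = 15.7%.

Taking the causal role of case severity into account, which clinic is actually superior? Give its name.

Case severity is set before the clinic has any effect — it is not caused by the clinic — and it independently drives the outcome. That makes it a confounder, so the causal comparison is within case severity levels.
Within each level — mild: 0.8% vs 5.4%; severe: 38.0% vs 57.3% — Clinic E is lower every time.

Clinic E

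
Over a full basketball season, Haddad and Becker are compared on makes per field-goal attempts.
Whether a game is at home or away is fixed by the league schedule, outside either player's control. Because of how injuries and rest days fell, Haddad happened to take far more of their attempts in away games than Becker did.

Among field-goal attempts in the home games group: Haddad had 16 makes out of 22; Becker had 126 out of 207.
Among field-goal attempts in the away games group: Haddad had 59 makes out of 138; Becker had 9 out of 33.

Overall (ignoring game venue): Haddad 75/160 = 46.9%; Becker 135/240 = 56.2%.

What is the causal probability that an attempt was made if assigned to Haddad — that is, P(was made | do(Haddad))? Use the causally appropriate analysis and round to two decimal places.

The game venue-specific comparison favours Haddad throughout, but the pooled figures favour Becker. The question is whether to condition on game venue.
Nothing the player does changes game venue; the imbalance is an allocation artefact. With game venue also predicting the outcome, the pooled figure is confounded, and the within-stratum comparison is the causal one.
Standardising Haddad to the population game venue mix: 0.573·16/22 + 0.427·59/138 = 0.599.

0.60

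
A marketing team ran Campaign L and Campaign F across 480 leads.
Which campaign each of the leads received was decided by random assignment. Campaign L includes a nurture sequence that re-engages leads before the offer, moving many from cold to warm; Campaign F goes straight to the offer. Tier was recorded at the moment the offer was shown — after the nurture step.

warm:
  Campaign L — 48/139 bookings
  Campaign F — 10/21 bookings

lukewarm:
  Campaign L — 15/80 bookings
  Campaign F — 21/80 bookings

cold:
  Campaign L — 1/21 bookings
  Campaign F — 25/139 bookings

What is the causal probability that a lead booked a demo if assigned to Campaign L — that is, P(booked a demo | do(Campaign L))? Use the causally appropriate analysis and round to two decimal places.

0.27

Engagement tier here is a post-treatment variable shaped by the campaign; conditioning on it would introduce bias rather than remove it. The overall comparison is the causal one.
So P(outcome | do(Campaign L)) is just the pooled rate for Campaign L: 64/240 = 0.267.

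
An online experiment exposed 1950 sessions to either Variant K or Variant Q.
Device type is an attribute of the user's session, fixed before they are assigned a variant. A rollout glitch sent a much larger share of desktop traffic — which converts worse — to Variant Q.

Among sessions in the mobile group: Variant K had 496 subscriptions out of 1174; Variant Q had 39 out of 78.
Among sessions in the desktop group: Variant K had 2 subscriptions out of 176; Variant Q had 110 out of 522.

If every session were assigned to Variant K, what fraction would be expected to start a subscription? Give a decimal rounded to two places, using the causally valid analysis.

Nothing the variant does changes device type; the imbalance is an allocation artefact. With device type also predicting the outcome, the pooled figure is confounded, and the within-stratum comparison is the causal one.
Standardising Variant K to the population device type mix: 0.642·496/1174 + 0.358·2/176 = 0.275.

0.28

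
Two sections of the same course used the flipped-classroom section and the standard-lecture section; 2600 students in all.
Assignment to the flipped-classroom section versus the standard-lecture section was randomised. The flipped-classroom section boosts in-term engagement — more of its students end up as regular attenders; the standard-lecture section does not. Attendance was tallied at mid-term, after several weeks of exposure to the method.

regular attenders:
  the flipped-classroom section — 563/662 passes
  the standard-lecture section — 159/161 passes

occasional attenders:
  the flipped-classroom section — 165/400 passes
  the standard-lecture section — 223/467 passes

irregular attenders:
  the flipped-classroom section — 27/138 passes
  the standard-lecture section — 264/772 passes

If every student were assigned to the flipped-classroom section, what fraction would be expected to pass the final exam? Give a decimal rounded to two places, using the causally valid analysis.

0.63

Within every mid-term attendance level the standard-lecture section has the higher rate, yet pooled the flipped-classroom section does — Simpson's reversal.
Stratifying would compare teaching methods among students the teaching methods themselves sorted into mid-term attendance groups — a form of selection on an intermediate. The unconditioned pooled rates give the total causal effect.
So P(outcome | do(the flipped-classroom section)) is just the pooled rate for the flipped-classroom section: 755/1200 = 0.629.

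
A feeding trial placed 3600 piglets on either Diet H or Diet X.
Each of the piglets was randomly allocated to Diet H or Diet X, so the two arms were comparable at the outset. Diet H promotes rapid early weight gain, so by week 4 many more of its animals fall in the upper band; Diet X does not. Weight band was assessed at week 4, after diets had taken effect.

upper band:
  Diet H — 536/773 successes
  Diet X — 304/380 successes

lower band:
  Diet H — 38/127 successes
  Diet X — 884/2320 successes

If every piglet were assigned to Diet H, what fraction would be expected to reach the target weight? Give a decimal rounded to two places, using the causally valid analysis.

0.64

The stratified and pooled comparisons disagree (Diet X wins within each week-4 weight band; Diet H wins overall), so the answer turns on the causal role of week-4 weight band.
Week-4 weight band lies on the pathway diet → week-4 weight band → outcome, so adjusting for it blocks the indirect effect. For the total causal effect of diet, use the unadjusted pooled rates.
So P(outcome | do(Diet H)) is just the pooled rate for Diet H: 574/900 = 0.638.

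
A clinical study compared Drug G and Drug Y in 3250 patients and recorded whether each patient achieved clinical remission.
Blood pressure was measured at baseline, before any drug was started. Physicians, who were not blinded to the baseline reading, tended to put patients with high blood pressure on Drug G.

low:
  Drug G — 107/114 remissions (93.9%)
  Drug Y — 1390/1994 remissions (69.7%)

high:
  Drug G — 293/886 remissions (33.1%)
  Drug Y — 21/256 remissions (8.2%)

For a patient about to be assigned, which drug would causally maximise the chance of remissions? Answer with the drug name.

The stratified and pooled comparisons disagree (Drug G wins within each blood pressure; Drug Y wins overall), so the answer turns on the causal role of blood pressure.
The imbalance in blood pressure arose from how patients were allocated, not from anything the drug did; and blood pressure independently affects the outcome. The pooled gap is confounded — condition on blood pressure.
Within each level — low: 93.9% vs 69.7%; high: 33.1% vs 8.2% — Drug G is higher every time.

Drug G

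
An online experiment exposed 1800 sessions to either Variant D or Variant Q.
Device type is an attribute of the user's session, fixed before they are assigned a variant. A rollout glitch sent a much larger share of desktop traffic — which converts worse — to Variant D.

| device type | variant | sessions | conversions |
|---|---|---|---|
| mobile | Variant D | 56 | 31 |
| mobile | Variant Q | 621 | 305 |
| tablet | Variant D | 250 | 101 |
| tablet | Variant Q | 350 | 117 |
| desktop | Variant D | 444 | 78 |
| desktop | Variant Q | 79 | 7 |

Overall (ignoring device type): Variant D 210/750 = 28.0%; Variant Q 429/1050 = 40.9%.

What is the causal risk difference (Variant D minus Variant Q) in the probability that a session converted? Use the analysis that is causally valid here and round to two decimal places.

+0.07

Device type satisfies the back-door criterion: it is not a descendant of the variant, and it blocks the spurious path from variant to outcome. Adjusting for it (i.e., using the within-device type rates) gives the causal effect.
Adjusting over the population distribution of device type: 0.376·(0.554−0.491) + 0.333·(0.404−0.334) + 0.291·(0.176−0.089) = +0.072.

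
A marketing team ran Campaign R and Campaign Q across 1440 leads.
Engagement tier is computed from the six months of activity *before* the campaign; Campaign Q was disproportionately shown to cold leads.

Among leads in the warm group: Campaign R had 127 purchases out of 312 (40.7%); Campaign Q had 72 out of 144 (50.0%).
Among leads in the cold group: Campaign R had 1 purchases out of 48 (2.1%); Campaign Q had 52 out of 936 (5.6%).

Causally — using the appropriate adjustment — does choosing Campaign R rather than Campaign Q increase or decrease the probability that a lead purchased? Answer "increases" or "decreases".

Since engagement tier is a pre-existing factor (not a product of the campaign) and it affects the outcome on its own, it is a confounder. The stratified rates, not the pooled rate, identify the causal effect.
Within each level — warm: 40.7% vs 50.0%; cold: 2.1% vs 5.6% — Campaign Q is higher every time.

decreases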